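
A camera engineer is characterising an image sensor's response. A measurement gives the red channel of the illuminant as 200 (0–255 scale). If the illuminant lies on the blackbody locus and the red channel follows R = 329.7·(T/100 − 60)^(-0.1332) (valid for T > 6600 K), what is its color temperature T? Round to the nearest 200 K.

10200 K

(t − 60)^(-0.1332) = 200/329.7 = 0.60661.
t − 60 = 0.60661^(1/-0.1332) = 0.60661^(-7.508) = 42.638, so t = 102.638.
T = 100·t = 10264 K → 10200 K to the nearest 200 K.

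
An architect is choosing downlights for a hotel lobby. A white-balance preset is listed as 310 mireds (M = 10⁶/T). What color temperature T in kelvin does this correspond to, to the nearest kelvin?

3226 K

T = 10⁶ / 310 = 3225.81 K → 3226 K.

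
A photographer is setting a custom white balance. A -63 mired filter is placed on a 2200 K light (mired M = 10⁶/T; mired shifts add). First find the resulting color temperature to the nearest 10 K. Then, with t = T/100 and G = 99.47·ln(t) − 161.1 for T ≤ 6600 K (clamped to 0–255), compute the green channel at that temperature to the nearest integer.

M_in = 10⁶/2200 = 454.55; M_out = 454.55 + (-63) = 391.55.
T_out = 10⁶/391.55 = 2554.0 K → 2550 K; t = 25.5.
G = 99.47·ln 25.5 − 161.1 = 99.47·3.2387 − 161.1 = 161.051.
Rounded: 161.

161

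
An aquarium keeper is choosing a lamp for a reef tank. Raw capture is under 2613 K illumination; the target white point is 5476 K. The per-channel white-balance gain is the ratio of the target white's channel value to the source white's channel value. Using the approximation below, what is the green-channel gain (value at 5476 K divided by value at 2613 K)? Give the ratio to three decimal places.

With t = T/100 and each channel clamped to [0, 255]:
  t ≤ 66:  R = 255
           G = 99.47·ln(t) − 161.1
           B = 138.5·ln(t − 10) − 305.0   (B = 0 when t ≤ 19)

At 2613 K (t = 26.13):
  G = 99.47·ln 26.13 − 161.1 = 99.47·3.2631 − 161.1 = 163.479.
At 5476 K (t = 54.76):
  G = 99.47·ln 54.76 − 161.1 = 99.47·4.0030 − 161.1 = 237.074.
Gain = 237.074 / 163.479 = 1.4502 → 1.450.

1.450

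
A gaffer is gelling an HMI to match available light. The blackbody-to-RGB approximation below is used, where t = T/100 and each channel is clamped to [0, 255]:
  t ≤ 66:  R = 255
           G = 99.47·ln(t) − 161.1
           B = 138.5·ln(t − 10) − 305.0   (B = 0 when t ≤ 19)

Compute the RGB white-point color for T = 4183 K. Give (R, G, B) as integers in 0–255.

(255, 210, 174)

t = 4183/100 = 41.83; the t ≤ 66 branch applies.
R = 255 by definition for t ≤ 66.
G = 99.47·ln 41.83 − 161.1 = 99.47·3.7336 − 161.1 = 210.283.
B = 138.5·ln(41.83 − 10) − 305.0 = 138.5·ln 31.83 − 305.0 = 138.5·3.4604 − 305.0 = 174.267.
Rounded: (255, 210, 174).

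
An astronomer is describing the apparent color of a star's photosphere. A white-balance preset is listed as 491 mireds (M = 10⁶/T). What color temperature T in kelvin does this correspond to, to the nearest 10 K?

2040 K

T = 10⁶ / 491 = 2036.66 K → 2040 K.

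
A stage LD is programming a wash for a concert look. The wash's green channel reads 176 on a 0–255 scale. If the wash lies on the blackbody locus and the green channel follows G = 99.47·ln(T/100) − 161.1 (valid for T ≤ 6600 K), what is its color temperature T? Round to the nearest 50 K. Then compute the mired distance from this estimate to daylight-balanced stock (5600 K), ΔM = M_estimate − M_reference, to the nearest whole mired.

+160 mireds

ln t = (176 + 161.1) / 99.47 = 3.3890.
t = e^3.3890 = 29.635.
T = 100·t = 2964 K → 2950 K to the nearest 50 K.
M_estimate = 10⁶/2950 = 338.98; M_reference = 10⁶/5600 = 178.57.
ΔM = 338.98 − 178.57 = 160.41 → +160 mireds.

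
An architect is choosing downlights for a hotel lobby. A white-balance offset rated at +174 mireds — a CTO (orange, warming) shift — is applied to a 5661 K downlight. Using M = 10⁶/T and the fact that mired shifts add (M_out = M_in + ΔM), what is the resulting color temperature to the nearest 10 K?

2850 K

M_in = 10⁶/5661 = 176.65 mireds.
M_out = 176.65 + (+174) = 350.65 mireds.
T_out = 10⁶/350.65 = 2851.9 K → 2850 K.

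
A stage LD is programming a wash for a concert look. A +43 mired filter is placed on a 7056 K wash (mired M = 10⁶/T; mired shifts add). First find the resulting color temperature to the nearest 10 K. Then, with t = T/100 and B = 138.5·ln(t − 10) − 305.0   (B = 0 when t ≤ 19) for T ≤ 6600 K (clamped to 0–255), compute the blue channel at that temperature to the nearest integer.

219

M_in = 10⁶/7056 = 141.72; M_out = 141.72 + (+43) = 184.72.
T_out = 10⁶/184.72 = 5413.5 K → 5410 K; t = 54.1.
B = 138.5·ln(54.1 − 10) − 305.0 = 138.5·ln 44.1 − 305.0 = 138.5·3.7865 − 305.0 = 219.425.
Rounded: 219.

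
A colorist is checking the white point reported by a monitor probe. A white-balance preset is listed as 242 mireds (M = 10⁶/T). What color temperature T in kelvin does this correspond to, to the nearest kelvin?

T = 10⁶ / 242 = 4132.23 K → 4132 K.

4132 K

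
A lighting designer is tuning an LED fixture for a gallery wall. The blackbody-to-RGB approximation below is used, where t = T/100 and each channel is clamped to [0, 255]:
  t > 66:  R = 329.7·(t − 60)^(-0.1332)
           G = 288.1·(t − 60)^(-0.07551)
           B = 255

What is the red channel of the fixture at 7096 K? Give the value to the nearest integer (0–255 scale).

240

t = 7096/100 = 70.96; the t > 66 branch applies.
R = 329.7·(70.96 − 60)^(-0.1332) = 329.7·10.96^(-0.1332) = 329.7·0.72694 = 239.671.
Rounded: 240.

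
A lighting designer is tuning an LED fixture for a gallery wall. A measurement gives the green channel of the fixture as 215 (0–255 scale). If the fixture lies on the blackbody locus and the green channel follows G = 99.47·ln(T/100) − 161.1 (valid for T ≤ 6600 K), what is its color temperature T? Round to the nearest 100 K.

ln t = (215 + 161.1) / 99.47 = 3.7810.
t = e^3.7810 = 43.862.
T = 100·t = 4386 K → 4400 K to the nearest 100 K.

4400 K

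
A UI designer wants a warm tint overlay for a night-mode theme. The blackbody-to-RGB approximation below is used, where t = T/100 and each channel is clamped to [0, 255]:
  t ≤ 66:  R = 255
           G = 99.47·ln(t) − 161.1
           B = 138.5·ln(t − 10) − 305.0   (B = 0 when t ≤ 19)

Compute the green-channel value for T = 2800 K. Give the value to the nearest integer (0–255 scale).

t = 2800/100 = 28; the t ≤ 66 branch applies.
G = 99.47·ln 28 − 161.1 = 99.47·3.3322 − 161.1 = 170.354.
Rounded: 170.

170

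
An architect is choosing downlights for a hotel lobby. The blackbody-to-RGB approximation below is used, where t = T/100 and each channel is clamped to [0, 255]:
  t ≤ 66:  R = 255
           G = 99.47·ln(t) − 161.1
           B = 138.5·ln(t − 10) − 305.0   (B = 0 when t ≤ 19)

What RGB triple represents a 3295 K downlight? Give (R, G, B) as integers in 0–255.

(255, 187, 129)

t = 3295/100 = 32.95; the t ≤ 66 branch applies.
R = 255 by definition for t ≤ 66.
G = 99.47·ln 32.95 − 161.1 = 99.47·3.4950 − 161.1 = 186.547.
B = 138.5·ln(32.95 − 10) − 305.0 = 138.5·ln 22.95 − 305.0 = 138.5·3.1333 − 305.0 = 128.965.
Rounded: (255, 187, 129).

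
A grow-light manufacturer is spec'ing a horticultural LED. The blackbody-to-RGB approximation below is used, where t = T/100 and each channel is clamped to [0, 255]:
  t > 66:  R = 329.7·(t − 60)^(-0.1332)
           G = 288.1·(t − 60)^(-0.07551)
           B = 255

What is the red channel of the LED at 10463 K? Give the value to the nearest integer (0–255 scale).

t = 10463/100 = 104.63; the t > 66 branch applies.
R = 329.7·(104.63 − 60)^(-0.1332) = 329.7·44.63^(-0.1332) = 329.7·0.60293 = 198.787.
Rounded: 199.

199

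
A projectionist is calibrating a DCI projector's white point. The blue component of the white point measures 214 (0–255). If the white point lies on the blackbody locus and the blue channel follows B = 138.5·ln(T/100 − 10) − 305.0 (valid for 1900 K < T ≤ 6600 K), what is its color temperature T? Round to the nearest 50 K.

ln(t − 10) = (214 + 305.0) / 138.5 = 3.7473.
t − 10 = e^3.7473 = 42.406, so t = 52.406.
T = 100·t = 5241 K → 5250 K to the nearest 50 K.

5250 K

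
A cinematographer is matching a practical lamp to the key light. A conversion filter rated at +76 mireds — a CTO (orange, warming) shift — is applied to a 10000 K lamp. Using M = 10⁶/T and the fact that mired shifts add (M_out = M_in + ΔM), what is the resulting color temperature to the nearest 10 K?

M_in = 10⁶/10000 = 100.00 mireds.
M_out = 100.00 + (+76) = 176.00 mireds.
T_out = 10⁶/176.00 = 5681.8 K → 5680 K.

5680 K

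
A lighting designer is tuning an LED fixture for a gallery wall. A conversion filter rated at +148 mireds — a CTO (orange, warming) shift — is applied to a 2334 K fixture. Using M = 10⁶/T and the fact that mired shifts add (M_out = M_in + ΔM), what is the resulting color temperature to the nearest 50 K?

1750 K

M_in = 10⁶/2334 = 428.45 mireds.
M_out = 428.45 + (+148) = 576.45 mireds.
T_out = 10⁶/576.45 = 1734.8 K → 1750 K.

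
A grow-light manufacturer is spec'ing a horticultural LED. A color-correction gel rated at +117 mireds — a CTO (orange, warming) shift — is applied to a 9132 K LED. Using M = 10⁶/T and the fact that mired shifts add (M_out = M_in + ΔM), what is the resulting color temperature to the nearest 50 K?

4400 K

M_in = 10⁶/9132 = 109.51 mireds.
M_out = 109.51 + (+117) = 226.51 mireds.
T_out = 10⁶/226.51 = 4414.9 K → 4400 K.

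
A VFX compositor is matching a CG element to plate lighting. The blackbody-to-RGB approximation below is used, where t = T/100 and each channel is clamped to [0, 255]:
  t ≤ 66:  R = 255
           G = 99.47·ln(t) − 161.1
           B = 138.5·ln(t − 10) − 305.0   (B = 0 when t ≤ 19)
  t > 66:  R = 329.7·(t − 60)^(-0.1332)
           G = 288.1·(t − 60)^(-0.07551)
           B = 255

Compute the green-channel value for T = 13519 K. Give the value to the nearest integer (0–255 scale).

208

t = 13519/100 = 135.19; the t > 66 branch applies.
G = 288.1·(135.19 − 60)^(-0.07551) = 288.1·75.19^(-0.07551) = 288.1·0.72166 = 207.910.
Rounded: 208.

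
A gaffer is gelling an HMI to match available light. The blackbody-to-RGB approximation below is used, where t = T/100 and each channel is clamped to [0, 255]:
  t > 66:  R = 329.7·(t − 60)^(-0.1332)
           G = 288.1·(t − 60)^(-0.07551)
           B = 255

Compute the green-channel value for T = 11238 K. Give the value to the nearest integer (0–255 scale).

t = 11238/100 = 112.38; the t > 66 branch applies.
G = 288.1·(112.38 − 60)^(-0.07551) = 288.1·52.38^(-0.07551) = 288.1·0.74163 = 213.663.
Rounded: 214.

214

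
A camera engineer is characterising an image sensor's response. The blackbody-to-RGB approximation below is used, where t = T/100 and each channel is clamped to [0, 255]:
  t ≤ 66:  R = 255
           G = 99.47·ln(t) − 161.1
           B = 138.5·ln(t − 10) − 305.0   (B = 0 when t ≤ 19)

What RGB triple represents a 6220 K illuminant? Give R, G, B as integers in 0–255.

t = 6220/100 = 62.2; the t ≤ 66 branch applies.
R = 255 by definition for t ≤ 66.
G = 99.47·ln 62.2 − 161.1 = 99.47·4.1304 − 161.1 = 249.746.
B = 138.5·ln(62.2 − 10) − 305.0 = 138.5·ln 52.2 − 305.0 = 138.5·3.9551 − 305.0 = 242.779.
Rounded: (255, 250, 243).

R=255, G=250, B=243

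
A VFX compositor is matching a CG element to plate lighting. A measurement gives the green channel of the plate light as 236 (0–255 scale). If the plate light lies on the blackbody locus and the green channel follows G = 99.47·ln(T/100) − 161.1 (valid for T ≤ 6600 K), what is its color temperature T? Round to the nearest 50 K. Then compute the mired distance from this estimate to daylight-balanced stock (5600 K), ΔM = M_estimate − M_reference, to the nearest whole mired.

+7 mireds

ln t = (236 + 161.1) / 99.47 = 3.9922.
t = e^3.9922 = 54.172.
T = 100·t = 5417 K → 5400 K to the nearest 50 K.
M_estimate = 10⁶/5400 = 185.19; M_reference = 10⁶/5600 = 178.57.
ΔM = 185.19 − 178.57 = 6.61 → +7 mireds.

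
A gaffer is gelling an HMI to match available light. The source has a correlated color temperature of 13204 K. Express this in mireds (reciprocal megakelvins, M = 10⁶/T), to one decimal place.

75.7 mireds

M = 10⁶ / 13204 = 75.735 → 75.7 mireds.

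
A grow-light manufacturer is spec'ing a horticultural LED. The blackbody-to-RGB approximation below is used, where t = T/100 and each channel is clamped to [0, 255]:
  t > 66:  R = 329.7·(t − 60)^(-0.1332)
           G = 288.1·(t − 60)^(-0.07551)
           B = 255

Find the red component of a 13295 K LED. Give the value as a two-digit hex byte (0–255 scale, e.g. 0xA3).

0xBA

t = 13295/100 = 132.95; the t > 66 branch applies.
R = 329.7·(132.95 − 60)^(-0.1332) = 329.7·72.95^(-0.1332) = 329.7·0.56474 = 186.193.
Rounded: 186; in hex, 0xBA.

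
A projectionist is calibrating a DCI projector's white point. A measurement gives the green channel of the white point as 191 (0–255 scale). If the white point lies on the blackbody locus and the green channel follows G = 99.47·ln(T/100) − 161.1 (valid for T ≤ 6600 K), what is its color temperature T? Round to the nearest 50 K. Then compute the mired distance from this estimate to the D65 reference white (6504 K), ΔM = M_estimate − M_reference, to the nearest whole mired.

ln t = (191 + 161.1) / 99.47 = 3.5398.
t = e^3.5398 = 34.459.
T = 100·t = 3446 K → 3450 K to the nearest 50 K.
M_estimate = 10⁶/3450 = 289.86; M_reference = 10⁶/6504 = 153.75.
ΔM = 289.86 − 153.75 = 136.10 → +136 mireds.

+136 mireds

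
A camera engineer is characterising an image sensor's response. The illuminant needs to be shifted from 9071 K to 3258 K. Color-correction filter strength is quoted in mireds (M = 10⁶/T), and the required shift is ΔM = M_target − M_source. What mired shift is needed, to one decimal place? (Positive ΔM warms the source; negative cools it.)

M_source = 10⁶/9071 = 110.241; M_target = 10⁶/3258 = 306.937.
ΔM = 306.937 − 110.241 = 196.695 → +196.7 mireds, a warming shift.

+196.7 mireds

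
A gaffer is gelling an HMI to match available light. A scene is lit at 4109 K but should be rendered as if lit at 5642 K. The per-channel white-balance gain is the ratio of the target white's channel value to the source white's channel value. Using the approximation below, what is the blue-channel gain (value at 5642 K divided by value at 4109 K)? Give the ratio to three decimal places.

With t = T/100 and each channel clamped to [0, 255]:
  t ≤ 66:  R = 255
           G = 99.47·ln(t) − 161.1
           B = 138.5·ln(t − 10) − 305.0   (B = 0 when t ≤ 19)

At 4109 K (t = 41.09):
  B = 138.5·ln(41.09 − 10) − 305.0 = 138.5·ln 31.09 − 305.0 = 138.5·3.4369 − 305.0 = 171.009.
At 5642 K (t = 56.42):
  B = 138.5·ln(56.42 − 10) − 305.0 = 138.5·ln 46.42 − 305.0 = 138.5·3.8377 − 305.0 = 226.526.
Gain = 226.526 / 171.009 = 1.3246 → 1.325.

1.325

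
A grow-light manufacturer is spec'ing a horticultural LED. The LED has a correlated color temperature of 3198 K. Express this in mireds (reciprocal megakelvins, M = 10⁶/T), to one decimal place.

312.7 mireds

M = 10⁶ / 3198 = 312.695 → 312.7 mireds.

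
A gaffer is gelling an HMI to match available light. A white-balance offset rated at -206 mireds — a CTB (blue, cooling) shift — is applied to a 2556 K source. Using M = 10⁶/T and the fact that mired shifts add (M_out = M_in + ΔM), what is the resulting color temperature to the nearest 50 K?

M_in = 10⁶/2556 = 391.24 mireds.
M_out = 391.24 + (-206) = 185.24 mireds.
T_out = 10⁶/185.24 = 5398.5 K → 5400 K.

5400 K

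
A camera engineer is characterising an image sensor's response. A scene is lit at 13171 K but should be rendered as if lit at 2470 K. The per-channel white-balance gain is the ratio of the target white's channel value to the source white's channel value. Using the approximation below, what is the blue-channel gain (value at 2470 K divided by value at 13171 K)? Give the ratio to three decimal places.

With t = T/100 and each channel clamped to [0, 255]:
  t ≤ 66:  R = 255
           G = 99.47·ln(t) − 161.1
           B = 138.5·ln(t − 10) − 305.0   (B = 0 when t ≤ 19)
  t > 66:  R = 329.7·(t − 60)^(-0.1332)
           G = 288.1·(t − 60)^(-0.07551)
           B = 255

0.264

At 13171 K (t = 131.71):
  B = 255 by definition for t > 66.
At 2470 K (t = 24.7):
  B = 138.5·ln(24.7 − 10) − 305.0 = 138.5·ln 14.7 − 305.0 = 138.5·2.6878 − 305.0 = 67.267.
Gain = 67.267 / 255.000 = 0.2638 → 0.264.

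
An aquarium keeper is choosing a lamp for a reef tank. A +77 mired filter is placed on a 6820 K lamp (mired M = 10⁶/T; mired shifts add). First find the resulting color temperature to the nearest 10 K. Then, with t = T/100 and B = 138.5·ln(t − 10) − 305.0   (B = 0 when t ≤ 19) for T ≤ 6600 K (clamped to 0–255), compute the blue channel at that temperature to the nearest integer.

M_in = 10⁶/6820 = 146.63; M_out = 146.63 + (+77) = 223.63.
T_out = 10⁶/223.63 = 4471.7 K → 4470 K; t = 44.7.
B = 138.5·ln(44.7 − 10) − 305.0 = 138.5·ln 34.7 − 305.0 = 138.5·3.5467 − 305.0 = 186.223.
Rounded: 186.

186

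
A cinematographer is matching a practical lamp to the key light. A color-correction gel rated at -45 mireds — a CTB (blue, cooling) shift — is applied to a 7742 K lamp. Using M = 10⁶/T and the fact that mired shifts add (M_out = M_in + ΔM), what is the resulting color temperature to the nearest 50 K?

M_in = 10⁶/7742 = 129.17 mireds.
M_out = 129.17 + (-45) = 84.17 mireds.
T_out = 10⁶/84.17 = 11881.3 K → 11900 K.

11900 K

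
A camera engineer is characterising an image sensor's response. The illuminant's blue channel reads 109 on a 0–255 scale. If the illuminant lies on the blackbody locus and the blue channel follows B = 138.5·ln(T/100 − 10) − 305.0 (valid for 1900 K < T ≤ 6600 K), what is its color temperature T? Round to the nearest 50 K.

ln(t − 10) = (109 + 305.0) / 138.5 = 2.9892.
t − 10 = e^2.9892 = 19.869, so t = 29.869.
T = 100·t = 2987 K → 3000 K to the nearest 50 K.

3000 K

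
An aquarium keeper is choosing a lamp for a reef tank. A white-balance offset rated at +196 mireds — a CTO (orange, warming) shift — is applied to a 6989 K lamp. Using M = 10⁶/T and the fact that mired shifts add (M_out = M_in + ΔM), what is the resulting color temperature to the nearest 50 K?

2950 K

M_in = 10⁶/6989 = 143.08 mireds.
M_out = 143.08 + (+196) = 339.08 mireds.
T_out = 10⁶/339.08 = 2949.1 K → 2950 K.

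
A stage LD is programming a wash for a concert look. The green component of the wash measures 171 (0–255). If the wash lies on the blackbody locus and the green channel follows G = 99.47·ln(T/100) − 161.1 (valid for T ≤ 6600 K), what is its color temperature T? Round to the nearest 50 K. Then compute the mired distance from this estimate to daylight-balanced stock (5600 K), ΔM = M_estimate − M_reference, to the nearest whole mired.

+179 mireds

ln t = (171 + 161.1) / 99.47 = 3.3387.
t = e^3.3387 = 28.182.
T = 100·t = 2818 K → 2800 K to the nearest 50 K.
M_estimate = 10⁶/2800 = 357.14; M_reference = 10⁶/5600 = 178.57.
ΔM = 357.14 − 178.57 = 178.57 → +179 mireds.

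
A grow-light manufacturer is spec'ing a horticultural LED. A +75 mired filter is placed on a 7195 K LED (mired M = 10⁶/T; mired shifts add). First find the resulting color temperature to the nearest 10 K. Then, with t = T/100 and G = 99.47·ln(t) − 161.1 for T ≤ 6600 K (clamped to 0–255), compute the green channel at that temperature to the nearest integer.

221

M_in = 10⁶/7195 = 138.99; M_out = 138.99 + (+75) = 213.99.
T_out = 10⁶/213.99 = 4673.2 K → 4670 K; t = 46.7.
G = 99.47·ln 46.7 − 161.1 = 99.47·3.8437 − 161.1 = 221.237.
Rounded: 221.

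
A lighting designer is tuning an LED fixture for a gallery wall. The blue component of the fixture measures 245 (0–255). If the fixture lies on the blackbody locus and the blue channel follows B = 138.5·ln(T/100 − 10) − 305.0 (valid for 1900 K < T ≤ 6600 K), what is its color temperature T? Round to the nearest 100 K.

6300 K

ln(t − 10) = (245 + 305.0) / 138.5 = 3.9711.
t − 10 = e^3.9711 = 53.044, so t = 63.044.
T = 100·t = 6304 K → 6300 K to the nearest 100 K.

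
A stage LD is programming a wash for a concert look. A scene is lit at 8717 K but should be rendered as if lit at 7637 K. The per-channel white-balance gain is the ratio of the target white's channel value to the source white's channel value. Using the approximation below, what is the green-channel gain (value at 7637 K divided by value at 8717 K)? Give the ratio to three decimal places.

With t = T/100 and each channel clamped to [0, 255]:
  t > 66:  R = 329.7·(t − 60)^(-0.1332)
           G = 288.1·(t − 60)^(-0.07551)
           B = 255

At 8717 K (t = 87.17):
  G = 288.1·(87.17 − 60)^(-0.07551) = 288.1·27.17^(-0.07551) = 288.1·0.77931 = 224.520.
At 7637 K (t = 76.37):
  G = 288.1·(76.37 − 60)^(-0.07551) = 288.1·16.37^(-0.07551) = 288.1·0.80971 = 233.276.
Gain = 233.276 / 224.520 = 1.0390 → 1.039.

1.039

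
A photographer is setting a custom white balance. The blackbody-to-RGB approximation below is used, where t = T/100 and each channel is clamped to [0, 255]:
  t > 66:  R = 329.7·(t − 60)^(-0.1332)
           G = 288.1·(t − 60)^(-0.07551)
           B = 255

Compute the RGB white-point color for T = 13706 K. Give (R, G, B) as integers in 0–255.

(185, 208, 255)

t = 13706/100 = 137.06; the t > 66 branch applies.
R = 329.7·(137.06 − 60)^(-0.1332) = 329.7·77.06^(-0.1332) = 329.7·0.56063 = 184.839.
G = 288.1·(137.06 − 60)^(-0.07551) = 288.1·77.06^(-0.07551) = 288.1·0.72032 = 207.524.
B = 255 by definition for t > 66.
Rounded: (185, 208, 255).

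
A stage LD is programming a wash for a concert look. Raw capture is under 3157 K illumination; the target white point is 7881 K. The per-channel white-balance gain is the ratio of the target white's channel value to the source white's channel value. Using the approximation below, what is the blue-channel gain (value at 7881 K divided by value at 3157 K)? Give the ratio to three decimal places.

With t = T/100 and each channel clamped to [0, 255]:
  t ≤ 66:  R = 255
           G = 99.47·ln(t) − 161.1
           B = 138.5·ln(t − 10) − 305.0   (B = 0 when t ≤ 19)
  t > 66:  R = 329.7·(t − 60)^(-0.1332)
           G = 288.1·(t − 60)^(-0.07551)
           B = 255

2.118

At 3157 K (t = 31.57):
  B = 138.5·ln(31.57 − 10) − 305.0 = 138.5·ln 21.57 − 305.0 = 138.5·3.0713 − 305.0 = 120.376.
At 7881 K (t = 78.81):
  B = 255 by definition for t > 66.
Gain = 255.000 / 120.376 = 2.1184 → 2.118.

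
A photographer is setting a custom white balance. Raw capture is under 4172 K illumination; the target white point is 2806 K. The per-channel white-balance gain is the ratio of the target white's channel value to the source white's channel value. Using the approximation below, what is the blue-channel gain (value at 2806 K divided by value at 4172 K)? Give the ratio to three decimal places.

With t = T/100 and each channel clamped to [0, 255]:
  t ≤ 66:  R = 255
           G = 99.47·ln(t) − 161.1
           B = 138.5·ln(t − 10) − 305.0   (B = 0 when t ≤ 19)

0.551

At 4172 K (t = 41.72):
  B = 138.5·ln(41.72 − 10) − 305.0 = 138.5·ln 31.72 − 305.0 = 138.5·3.4569 − 305.0 = 173.787.
At 2806 K (t = 28.06):
  B = 138.5·ln(28.06 − 10) − 305.0 = 138.5·ln 18.06 − 305.0 = 138.5·2.8937 − 305.0 = 95.777.
Gain = 95.777 / 173.787 = 0.5511 → 0.551.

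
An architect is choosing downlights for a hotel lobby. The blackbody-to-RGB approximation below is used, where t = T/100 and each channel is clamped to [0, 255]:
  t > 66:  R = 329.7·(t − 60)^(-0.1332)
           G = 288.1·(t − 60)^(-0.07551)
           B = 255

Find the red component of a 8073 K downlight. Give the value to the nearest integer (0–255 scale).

220

t = 8073/100 = 80.73; the t > 66 branch applies.
R = 329.7·(80.73 − 60)^(-0.1332) = 329.7·20.73^(-0.1332) = 329.7·0.66777 = 220.165.
Rounded: 220.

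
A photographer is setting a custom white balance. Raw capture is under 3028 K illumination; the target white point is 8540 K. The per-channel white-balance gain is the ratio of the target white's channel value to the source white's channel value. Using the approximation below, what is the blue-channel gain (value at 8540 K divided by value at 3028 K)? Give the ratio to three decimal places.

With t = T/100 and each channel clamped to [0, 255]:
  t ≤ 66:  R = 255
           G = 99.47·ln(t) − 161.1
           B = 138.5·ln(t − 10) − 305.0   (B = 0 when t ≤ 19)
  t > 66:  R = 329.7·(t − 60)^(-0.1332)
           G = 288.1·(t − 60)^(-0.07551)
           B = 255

2.280

At 3028 K (t = 30.28):
  B = 138.5·ln(30.28 − 10) − 305.0 = 138.5·ln 20.28 − 305.0 = 138.5·3.0096 − 305.0 = 111.834.
At 8540 K (t = 85.4):
  B = 255 by definition for t > 66.
Gain = 255.000 / 111.834 = 2.2802 → 2.280.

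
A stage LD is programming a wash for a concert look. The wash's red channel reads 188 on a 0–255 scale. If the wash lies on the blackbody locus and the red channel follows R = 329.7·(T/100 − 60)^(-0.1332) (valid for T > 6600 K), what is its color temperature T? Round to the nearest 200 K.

12800 K

(t − 60)^(-0.1332) = 188/329.7 = 0.57022.
t − 60 = 0.57022^(1/-0.1332) = 0.57022^(-7.508) = 67.848, so t = 127.848.
T = 100·t = 12785 K → 12800 K to the nearest 200 K.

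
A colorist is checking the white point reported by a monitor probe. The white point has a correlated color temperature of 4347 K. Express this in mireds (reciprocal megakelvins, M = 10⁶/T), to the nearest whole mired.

230 mireds

M = 10⁶ / 4347 = 230.044 → 230 mireds.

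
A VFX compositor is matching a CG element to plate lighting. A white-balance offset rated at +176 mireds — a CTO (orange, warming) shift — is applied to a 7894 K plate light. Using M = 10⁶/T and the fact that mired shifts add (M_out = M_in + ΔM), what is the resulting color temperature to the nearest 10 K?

M_in = 10⁶/7894 = 126.68 mireds.
M_out = 126.68 + (+176) = 302.68 mireds.
T_out = 10⁶/302.68 = 3303.8 K → 3300 K.

3300 K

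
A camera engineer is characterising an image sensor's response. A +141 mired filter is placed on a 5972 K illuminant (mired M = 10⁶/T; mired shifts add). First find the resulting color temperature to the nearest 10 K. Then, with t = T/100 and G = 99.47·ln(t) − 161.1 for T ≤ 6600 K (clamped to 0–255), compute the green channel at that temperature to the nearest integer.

M_in = 10⁶/5972 = 167.45; M_out = 167.45 + (+141) = 308.45.
T_out = 10⁶/308.45 = 3242.0 K → 3240 K; t = 32.4.
G = 99.47·ln 32.4 − 161.1 = 99.47·3.4782 − 161.1 = 184.872.
Rounded: 185.

185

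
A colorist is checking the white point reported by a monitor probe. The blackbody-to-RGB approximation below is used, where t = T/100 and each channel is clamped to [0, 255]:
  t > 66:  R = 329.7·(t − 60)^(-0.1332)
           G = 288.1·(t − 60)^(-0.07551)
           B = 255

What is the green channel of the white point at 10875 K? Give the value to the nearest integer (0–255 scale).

t = 10875/100 = 108.75; the t > 66 branch applies.
G = 288.1·(108.75 − 60)^(-0.07551) = 288.1·48.75^(-0.07551) = 288.1·0.74566 = 214.825.
Rounded: 215.

215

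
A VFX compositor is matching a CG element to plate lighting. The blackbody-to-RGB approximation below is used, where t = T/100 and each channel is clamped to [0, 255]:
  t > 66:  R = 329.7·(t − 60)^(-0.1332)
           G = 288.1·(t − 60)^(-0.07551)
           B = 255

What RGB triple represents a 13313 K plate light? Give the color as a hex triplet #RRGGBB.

#BAD0FF

t = 13313/100 = 133.13; the t > 66 branch applies.
R = 329.7·(133.13 − 60)^(-0.1332) = 329.7·73.13^(-0.1332) = 329.7·0.56455 = 186.132.
G = 288.1·(133.13 − 60)^(-0.07551) = 288.1·73.13^(-0.07551) = 288.1·0.72317 = 208.346.
B = 255 by definition for t > 66.
Rounded: (186, 208, 255).
In hex: #BAD0FF.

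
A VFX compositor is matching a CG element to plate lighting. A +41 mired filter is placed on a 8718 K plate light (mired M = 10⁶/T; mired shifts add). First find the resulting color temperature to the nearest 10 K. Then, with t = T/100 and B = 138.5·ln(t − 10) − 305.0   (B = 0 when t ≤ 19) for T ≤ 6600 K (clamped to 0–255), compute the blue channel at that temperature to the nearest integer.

M_in = 10⁶/8718 = 114.71; M_out = 114.71 + (+41) = 155.71.
T_out = 10⁶/155.71 = 6422.4 K → 6420 K; t = 64.2.
B = 138.5·ln(64.2 − 10) − 305.0 = 138.5·ln 54.2 − 305.0 = 138.5·3.9927 − 305.0 = 247.986.
Rounded: 248.

248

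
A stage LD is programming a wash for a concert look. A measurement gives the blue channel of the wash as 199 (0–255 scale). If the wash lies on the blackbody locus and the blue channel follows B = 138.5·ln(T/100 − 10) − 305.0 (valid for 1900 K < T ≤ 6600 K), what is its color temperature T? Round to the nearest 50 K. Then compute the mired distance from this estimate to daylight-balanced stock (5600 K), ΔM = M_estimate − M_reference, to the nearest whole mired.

ln(t − 10) = (199 + 305.0) / 138.5 = 3.6390.
t − 10 = e^3.6390 = 38.053, so t = 48.053.
T = 100·t = 4805 K → 4800 K to the nearest 50 K.
M_estimate = 10⁶/4800 = 208.33; M_reference = 10⁶/5600 = 178.57.
ΔM = 208.33 − 178.57 = 29.76 → +30 mireds.

+30 mireds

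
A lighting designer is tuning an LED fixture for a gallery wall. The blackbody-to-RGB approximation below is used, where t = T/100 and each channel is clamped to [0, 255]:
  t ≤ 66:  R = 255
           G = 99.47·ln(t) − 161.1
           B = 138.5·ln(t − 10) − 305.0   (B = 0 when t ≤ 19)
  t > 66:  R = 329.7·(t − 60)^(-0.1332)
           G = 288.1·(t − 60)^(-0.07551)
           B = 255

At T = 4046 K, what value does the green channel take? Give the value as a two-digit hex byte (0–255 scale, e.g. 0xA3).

0xCF

t = 4046/100 = 40.46; the t ≤ 66 branch applies.
G = 99.47·ln 40.46 − 161.1 = 99.47·3.7003 − 161.1 = 206.970.
Rounded: 207; in hex, 0xCF.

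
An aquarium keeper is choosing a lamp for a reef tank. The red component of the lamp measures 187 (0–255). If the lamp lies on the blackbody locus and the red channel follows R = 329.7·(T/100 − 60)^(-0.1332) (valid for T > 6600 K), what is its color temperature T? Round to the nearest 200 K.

13000 K

(t − 60)^(-0.1332) = 187/329.7 = 0.56718.
t − 60 = 0.56718^(1/-0.1332) = 0.56718^(-7.508) = 70.620, so t = 130.620.
T = 100·t = 13062 K → 13000 K to the nearest 200 K.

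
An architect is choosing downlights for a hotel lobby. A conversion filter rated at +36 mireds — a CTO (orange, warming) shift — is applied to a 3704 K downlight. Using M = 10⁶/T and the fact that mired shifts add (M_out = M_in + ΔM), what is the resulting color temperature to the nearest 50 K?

3250 K

M_in = 10⁶/3704 = 269.98 mireds.
M_out = 269.98 + (+36) = 305.98 mireds.
T_out = 10⁶/305.98 = 3268.2 K → 3250 K.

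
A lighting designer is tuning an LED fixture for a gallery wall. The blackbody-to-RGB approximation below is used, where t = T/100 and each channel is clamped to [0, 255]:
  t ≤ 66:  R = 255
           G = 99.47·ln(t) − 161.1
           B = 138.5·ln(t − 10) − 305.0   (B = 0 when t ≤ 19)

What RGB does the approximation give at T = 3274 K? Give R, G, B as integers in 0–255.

t = 3274/100 = 32.74; the t ≤ 66 branch applies.
R = 255 by definition for t ≤ 66.
G = 99.47·ln 32.74 − 161.1 = 99.47·3.4886 − 161.1 = 185.911.
B = 138.5·ln(32.74 − 10) − 305.0 = 138.5·ln 22.74 − 305.0 = 138.5·3.1241 − 305.0 = 127.691.
Rounded: (255, 186, 128).

R=255, G=186, B=128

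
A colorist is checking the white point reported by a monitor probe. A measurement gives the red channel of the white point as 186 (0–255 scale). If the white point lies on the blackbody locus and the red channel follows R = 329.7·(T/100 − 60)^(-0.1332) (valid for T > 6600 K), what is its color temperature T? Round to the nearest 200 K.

(t − 60)^(-0.1332) = 186/329.7 = 0.56415.
t − 60 = 0.56415^(1/-0.1332) = 0.56415^(-7.508) = 73.521, so t = 133.521.
T = 100·t = 13352 K → 13400 K to the nearest 200 K.

13400 K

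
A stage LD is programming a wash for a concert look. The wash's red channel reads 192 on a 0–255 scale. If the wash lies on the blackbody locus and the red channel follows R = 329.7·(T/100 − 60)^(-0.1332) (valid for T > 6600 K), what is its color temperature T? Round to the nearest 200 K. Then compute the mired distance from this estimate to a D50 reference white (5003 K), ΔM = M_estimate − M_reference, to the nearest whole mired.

-115 mireds

(t − 60)^(-0.1332) = 192/329.7 = 0.58235.
t − 60 = 0.58235^(1/-0.1332) = 0.58235^(-7.508) = 57.929, so t = 117.929.
T = 100·t = 11793 K → 11800 K to the nearest 200 K.
M_estimate = 10⁶/11800 = 84.75; M_reference = 10⁶/5003 = 199.88.
ΔM = 84.75 − 199.88 = -115.13 → -115 mireds.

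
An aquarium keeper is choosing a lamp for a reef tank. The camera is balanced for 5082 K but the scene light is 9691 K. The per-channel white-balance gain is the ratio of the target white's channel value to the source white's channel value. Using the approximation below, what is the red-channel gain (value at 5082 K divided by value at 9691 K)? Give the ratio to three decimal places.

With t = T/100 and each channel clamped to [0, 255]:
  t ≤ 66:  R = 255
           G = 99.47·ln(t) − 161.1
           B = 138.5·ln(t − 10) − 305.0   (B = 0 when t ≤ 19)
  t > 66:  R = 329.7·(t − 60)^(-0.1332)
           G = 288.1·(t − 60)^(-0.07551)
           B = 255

1.251

At 9691 K (t = 96.91):
  R = 329.7·(96.91 − 60)^(-0.1332) = 329.7·36.91^(-0.1332) = 329.7·0.61838 = 203.880.
At 5082 K (t = 50.82):
  R = 255 by definition for t ≤ 66.
Gain = 255.000 / 203.880 = 1.2507 → 1.251.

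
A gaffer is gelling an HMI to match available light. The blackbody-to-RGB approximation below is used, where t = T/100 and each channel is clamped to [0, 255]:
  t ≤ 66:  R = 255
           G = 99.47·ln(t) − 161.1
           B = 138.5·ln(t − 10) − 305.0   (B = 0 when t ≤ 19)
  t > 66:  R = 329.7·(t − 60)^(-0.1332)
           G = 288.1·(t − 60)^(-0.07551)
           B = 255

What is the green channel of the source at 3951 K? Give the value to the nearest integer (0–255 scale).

205

t = 3951/100 = 39.51; the t ≤ 66 branch applies.
G = 99.47·ln 39.51 − 161.1 = 99.47·3.6766 − 161.1 = 204.607.
Rounded: 205.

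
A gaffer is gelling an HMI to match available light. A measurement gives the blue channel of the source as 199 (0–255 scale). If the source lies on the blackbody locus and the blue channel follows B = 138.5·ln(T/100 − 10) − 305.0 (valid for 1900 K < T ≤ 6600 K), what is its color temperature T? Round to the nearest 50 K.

4800 K

ln(t − 10) = (199 + 305.0) / 138.5 = 3.6390.
t − 10 = e^3.6390 = 38.053, so t = 48.053.
T = 100·t = 4805 K → 4800 K to the nearest 50 K.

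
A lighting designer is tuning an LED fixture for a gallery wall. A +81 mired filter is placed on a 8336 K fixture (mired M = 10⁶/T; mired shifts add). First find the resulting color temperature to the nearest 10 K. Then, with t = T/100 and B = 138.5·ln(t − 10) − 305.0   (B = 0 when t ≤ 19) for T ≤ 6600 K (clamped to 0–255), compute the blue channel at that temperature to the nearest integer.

M_in = 10⁶/8336 = 119.96; M_out = 119.96 + (+81) = 200.96.
T_out = 10⁶/200.96 = 4976.1 K → 4980 K; t = 49.8.
B = 138.5·ln(49.8 − 10) − 305.0 = 138.5·ln 39.8 − 305.0 = 138.5·3.6839 − 305.0 = 205.216.
Rounded: 205.

205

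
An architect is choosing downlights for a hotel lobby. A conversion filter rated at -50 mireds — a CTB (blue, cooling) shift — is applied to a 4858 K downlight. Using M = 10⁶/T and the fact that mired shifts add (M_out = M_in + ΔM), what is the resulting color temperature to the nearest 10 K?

M_in = 10⁶/4858 = 205.85 mireds.
M_out = 205.85 + (-50) = 155.85 mireds.
T_out = 10⁶/155.85 = 6416.6 K → 6420 K.

6420 K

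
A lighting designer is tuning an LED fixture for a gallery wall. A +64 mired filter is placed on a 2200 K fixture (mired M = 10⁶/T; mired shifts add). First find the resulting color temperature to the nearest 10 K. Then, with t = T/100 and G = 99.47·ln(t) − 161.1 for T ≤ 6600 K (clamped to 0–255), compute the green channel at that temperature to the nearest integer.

M_in = 10⁶/2200 = 454.55; M_out = 454.55 + (+64) = 518.55.
T_out = 10⁶/518.55 = 1928.5 K → 1930 K; t = 19.3.
G = 99.47·ln 19.3 − 161.1 = 99.47·2.9601 − 161.1 = 133.342.
Rounded: 133.

133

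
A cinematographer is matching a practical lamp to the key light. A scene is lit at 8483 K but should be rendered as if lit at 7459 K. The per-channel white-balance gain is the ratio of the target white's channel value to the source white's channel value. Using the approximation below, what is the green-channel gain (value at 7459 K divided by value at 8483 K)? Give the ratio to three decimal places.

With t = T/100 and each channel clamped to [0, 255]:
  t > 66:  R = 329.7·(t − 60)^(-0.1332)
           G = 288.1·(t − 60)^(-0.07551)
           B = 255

1.041

At 8483 K (t = 84.83):
  G = 288.1·(84.83 − 60)^(-0.07551) = 288.1·24.83^(-0.07551) = 288.1·0.78463 = 226.052.
At 7459 K (t = 74.59):
  G = 288.1·(74.59 − 60)^(-0.07551) = 288.1·14.59^(-0.07551) = 288.1·0.81677 = 235.313.
Gain = 235.313 / 226.052 = 1.0410 → 1.041.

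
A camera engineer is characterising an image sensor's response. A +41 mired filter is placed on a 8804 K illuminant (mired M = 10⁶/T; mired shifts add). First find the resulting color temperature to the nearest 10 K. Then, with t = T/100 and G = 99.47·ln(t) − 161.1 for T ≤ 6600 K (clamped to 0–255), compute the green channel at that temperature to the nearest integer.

254

M_in = 10⁶/8804 = 113.58; M_out = 113.58 + (+41) = 154.58.
T_out = 10⁶/154.58 = 6468.9 K → 6470 K; t = 64.7.
G = 99.47·ln 64.7 − 161.1 = 99.47·4.1698 − 161.1 = 253.666.
Rounded: 254.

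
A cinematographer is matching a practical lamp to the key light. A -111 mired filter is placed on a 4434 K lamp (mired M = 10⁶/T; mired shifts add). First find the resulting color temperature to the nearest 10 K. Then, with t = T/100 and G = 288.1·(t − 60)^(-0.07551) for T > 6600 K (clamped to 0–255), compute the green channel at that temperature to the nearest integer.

224

M_in = 10⁶/4434 = 225.53; M_out = 225.53 + (-111) = 114.53.
T_out = 10⁶/114.53 = 8731.3 K → 8730 K; t = 87.3.
G = 288.1·(87.3 − 60)^(-0.07551) = 288.1·27.3^(-0.07551) = 288.1·0.77903 = 224.439.
Rounded: 224.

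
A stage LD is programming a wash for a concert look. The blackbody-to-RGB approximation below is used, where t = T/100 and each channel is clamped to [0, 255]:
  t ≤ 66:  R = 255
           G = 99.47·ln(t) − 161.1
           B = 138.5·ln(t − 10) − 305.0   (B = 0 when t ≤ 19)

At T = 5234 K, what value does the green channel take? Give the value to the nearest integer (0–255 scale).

t = 5234/100 = 52.34; the t ≤ 66 branch applies.
G = 99.47·ln 52.34 − 161.1 = 99.47·3.9578 − 161.1 = 232.578.
Rounded: 233.

233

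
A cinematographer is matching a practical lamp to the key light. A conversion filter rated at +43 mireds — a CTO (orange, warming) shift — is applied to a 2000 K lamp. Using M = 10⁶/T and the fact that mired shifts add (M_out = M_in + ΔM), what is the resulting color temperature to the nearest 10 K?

1840 K

M_in = 10⁶/2000 = 500.00 mireds.
M_out = 500.00 + (+43) = 543.00 mireds.
T_out = 10⁶/543.00 = 1841.6 K → 1840 K.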